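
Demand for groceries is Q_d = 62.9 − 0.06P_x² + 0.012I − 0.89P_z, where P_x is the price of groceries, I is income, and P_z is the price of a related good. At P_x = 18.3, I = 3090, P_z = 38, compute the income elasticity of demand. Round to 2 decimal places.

0.80

Substituting, Q_d = 62.9 − 0.06(18.3)² + 0.012(3090) − 0.89(38) = 62.9 − 20.0934 + 37.08 − 33.82 = 46.0666.
∂Q_d/∂I = +0.012, so E_I = 0.012·(3090/46.0666) ≈ 0.80.
E_I ∈ (0,1): normal good (necessity).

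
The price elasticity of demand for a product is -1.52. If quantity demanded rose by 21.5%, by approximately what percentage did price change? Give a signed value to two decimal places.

-14.14

%ΔQ ≈ E × %ΔP ⇒ %ΔP = %ΔQ / E = (21.5%)/(-1.52) ≈ -14.14%.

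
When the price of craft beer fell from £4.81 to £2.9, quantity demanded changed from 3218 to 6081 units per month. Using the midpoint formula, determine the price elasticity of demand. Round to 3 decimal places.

-1.243

%ΔQ = (6081 − 3218)/[(3218 + 6081)/2] = 2863/4649.5 ≈ 0.6158.
%Δp = (2.9 − 4.81)/[(4.81 + 2.9)/2] = -1.91/3.855 ≈ -0.4955.
Arc elasticity E = %ΔQ/%Δp ≈ 0.6158/-0.4955 ≈ -1.243.
|E| > 1: demand is elastic over this range.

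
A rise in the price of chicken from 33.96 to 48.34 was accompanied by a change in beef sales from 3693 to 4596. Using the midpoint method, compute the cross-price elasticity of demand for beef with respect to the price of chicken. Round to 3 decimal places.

0.623

%ΔQ_x = (4596 − 3693)/[(3693+4596)/2] = 903/4144.5 ≈ 0.2179.
%ΔP_y = (48.34 − 33.96)/[(33.96+48.34)/2] ≈ 0.3495.
E_xy = 0.2179/0.3495 ≈ 0.623.
E_xy > 0, so beef and chicken are substitutes.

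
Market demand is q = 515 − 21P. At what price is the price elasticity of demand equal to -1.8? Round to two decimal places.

15.77

Set −bP/(a − bP) = −1.8 ⇒ bP = 1.8(a − bP) ⇒ bP(1+1.8) = 1.8·a.
P = 1.8·515/(21·2.8) ≈ 15.77.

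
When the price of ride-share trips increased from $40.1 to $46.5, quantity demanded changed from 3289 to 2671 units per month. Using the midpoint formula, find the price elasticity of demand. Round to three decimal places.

%Δq = (2671 − 3289)/[(3289 + 2671)/2] = -618/2980 ≈ -0.2074.
%ΔP = (46.5 − 40.1)/[(40.1 + 46.5)/2] = 6.4/43.3 ≈ 0.1478.
Arc elasticity E = %Δq/%ΔP ≈ -0.2074/0.1478 ≈ -1.403.
|E| > 1: demand is elastic over this range.

-1.403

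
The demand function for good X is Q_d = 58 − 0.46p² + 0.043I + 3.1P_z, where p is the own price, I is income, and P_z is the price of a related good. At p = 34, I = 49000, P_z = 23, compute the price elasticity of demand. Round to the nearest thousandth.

Q_d = 58 − 0.46(34)² + 0.043(49000) + 3.1(23) = 58 − 531.76 + 2107 + 71.3 = 1704.54.
∂Q_d/∂p = −2·0.46·p = -31.28, so E_p = -31.28·(34/1704.54) ≈ -0.624.
|E_p| < 1: demand is inelastic.

-0.624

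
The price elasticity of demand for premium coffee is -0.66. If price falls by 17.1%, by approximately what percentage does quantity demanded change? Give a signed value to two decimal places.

%ΔQ ≈ E × %ΔP = (-0.66) × (-17.1%) ≈ 11.29%.

11.29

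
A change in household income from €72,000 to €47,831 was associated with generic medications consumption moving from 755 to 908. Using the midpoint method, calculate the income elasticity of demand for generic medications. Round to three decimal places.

-0.456

%ΔQ = (908 − 755)/[(755+908)/2] = 153/831.5 ≈ 0.1840.
%ΔY = (47,831 − 72,000)/[(72,000+47,831)/2] = -24169/59915.5 ≈ -0.4034.
E_I = %ΔQ/%ΔY ≈ -0.456.
E_I < 0: inferior good.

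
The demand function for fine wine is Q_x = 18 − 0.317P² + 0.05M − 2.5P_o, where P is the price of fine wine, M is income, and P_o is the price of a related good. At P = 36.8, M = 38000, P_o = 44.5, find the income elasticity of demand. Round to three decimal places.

Q_x = 18 − 0.317(36.8)² + 0.05(38000) − 2.5(44.5) = 18 − 429.2941 + 1900 − 111.25 = 1377.4559.
∂Q_x/∂M = +0.05, so E_I = 0.05·(38000/1377.4559) ≈ 1.379.
E_I > 1: normal good (luxury).

1.379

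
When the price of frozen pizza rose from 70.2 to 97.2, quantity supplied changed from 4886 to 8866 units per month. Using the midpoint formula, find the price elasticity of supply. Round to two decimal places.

%ΔQ = (8866 − 4886)/[(4886 + 8866)/2] = 3980/6876 ≈ 0.5788.
%ΔP = (97.2 − 70.2)/[(70.2 + 97.2)/2] = 27/83.7 ≈ 0.3226.
Arc elasticity E = %ΔQ/%ΔP ≈ 0.5788/0.3226 ≈ 1.79.
|E| > 1: supply is elastic over this range.

1.79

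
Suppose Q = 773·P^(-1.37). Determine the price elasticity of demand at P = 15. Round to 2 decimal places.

-1.37

For a Cobb–Douglas (constant-elasticity) form Q = A·P^α·…, the elasticity with respect to P equals the exponent α at every point.
Here the exponent on P is -1.37, so the price elasticity of demand is -1.37.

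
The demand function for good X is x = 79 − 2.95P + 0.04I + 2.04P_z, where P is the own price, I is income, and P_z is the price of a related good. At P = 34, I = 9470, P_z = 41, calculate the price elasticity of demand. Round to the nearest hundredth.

Substituting, x = 79 − 2.95(34) + 0.04(9470) + 2.04(41) = 79 − 100.3 + 378.8 + 83.64 = 441.14.
∂x/∂P = −2.95, so E_p = (−2.95)·(34/441.14) ≈ -0.23.
|E_p| < 1: demand is inelastic.

-0.23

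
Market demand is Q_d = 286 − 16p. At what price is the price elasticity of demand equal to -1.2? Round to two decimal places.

9.75

Set −bp/(a − bp) = −1.2 ⇒ bp = 1.2(a − bp) ⇒ bp(1+1.2) = 1.2·a.
p = 1.2·286/(16·2.2) = 9.75.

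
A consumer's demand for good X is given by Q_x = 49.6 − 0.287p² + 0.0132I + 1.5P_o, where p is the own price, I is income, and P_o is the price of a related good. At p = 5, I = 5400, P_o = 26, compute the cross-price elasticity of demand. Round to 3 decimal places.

Q_x = 49.6 − 0.287(5)² + 0.0132(5400) + 1.5(26) = 49.6 − 7.175 + 71.28 + 39 = 152.705.
∂Q_x/∂P_o = +1.5, so E_xy = 1.5·(26/152.705) ≈ 0.255.
E_xy > 0: the goods are substitutes.

0.255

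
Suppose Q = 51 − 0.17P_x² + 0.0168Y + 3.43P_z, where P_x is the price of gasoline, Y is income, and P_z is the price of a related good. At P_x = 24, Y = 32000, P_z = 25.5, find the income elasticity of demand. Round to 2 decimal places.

0.93

At the given point, Q = 51 − 0.17(24)² + 0.0168(32000) + 3.43(25.5) = 51 − 97.92 + 537.6 + 87.465 = 578.145.
∂Q/∂Y = +0.0168, so E_I = 0.0168·(32000/578.145) ≈ 0.93.
E_I ∈ (0,1): normal good (necessity).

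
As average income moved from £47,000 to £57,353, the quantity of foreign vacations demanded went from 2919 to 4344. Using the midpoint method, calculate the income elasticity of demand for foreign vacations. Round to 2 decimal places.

%ΔQ = (4344 − 2919)/[(2919+4344)/2] = 1425/3631.5 ≈ 0.3924.
%ΔI = (57,353 − 47,000)/[(47,000+57,353)/2] = 10353/52176.5 ≈ 0.1984.
E_I = %ΔQ/%ΔI ≈ 1.98.
E_I > 1: normal good (luxury).

1.98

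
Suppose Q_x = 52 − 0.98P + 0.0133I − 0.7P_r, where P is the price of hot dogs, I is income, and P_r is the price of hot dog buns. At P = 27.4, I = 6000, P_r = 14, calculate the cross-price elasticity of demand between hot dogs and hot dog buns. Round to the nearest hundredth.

Q_x = 52 − 0.98(27.4) + 0.0133(6000) − 0.7(14) = 52 − 26.852 + 79.8 − 9.8 = 95.148.
∂Q_x/∂P_r = −0.7, so E_xy = -0.7·(14/95.148) ≈ -0.10.
E_xy < 0: the goods are complements.

-0.10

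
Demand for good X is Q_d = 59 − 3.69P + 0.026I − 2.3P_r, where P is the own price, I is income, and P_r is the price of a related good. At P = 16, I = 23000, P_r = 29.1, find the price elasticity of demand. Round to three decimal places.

-0.111

Q_d = 59 − 3.69(16) + 0.026(23000) − 2.3(29.1) = 59 − 59.04 + 598 − 66.93 = 531.03.
∂Q_d/∂P = −3.69, so E_p = (−3.69)·(16/531.03) ≈ -0.111.
|E_p| < 1: demand is inelastic.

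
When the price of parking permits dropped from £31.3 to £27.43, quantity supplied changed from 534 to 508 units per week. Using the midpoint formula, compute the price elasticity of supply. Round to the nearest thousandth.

0.379

%ΔQ = (508 − 534)/[(534 + 508)/2] = -26/521 ≈ -0.0499.
%Δp = (27.43 − 31.3)/[(31.3 + 27.43)/2] = -3.87/29.365 ≈ -0.1318.
Arc elasticity E = %ΔQ/%Δp ≈ -0.0499/-0.1318 ≈ 0.379.
|E| < 1: supply is inelastic over this range.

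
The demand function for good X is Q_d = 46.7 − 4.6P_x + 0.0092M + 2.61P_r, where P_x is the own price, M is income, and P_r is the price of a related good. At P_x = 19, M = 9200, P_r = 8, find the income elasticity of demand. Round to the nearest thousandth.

1.306

At the given point, Q_d = 46.7 − 4.6(19) + 0.0092(9200) + 2.61(8) = 46.7 − 87.4 + 84.64 + 20.88 = 64.82.
∂Q_d/∂M = +0.0092, so E_I = 0.0092·(9200/64.82) ≈ 1.306.
E_I > 1: normal good (luxury).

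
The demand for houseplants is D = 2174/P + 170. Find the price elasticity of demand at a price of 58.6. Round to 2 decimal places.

At P = 58.6, D = 207.099.
dD/dP = −2174/P² = −0.6331.
Point elasticity E = (dD/dP)·(P/D) = -0.6331 × 58.6/207.099 ≈ -0.18.
|E| < 1, so demand is inelastic at this price.

-0.18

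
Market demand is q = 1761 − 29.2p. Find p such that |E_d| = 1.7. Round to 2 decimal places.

37.97

Set −bp/(a − bp) = −1.7 ⇒ bp = 1.7(a − bp) ⇒ bp(1+1.7) = 1.7·a.
p = 1.7·1761/(29.2·2.7) ≈ 37.97.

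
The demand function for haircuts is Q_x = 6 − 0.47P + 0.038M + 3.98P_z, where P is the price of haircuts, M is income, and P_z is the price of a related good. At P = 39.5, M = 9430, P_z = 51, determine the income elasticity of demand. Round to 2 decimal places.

0.65

Evaluating quantity at (P, M, P_z) gives Q_x = 6 − 0.47(39.5) + 0.038(9430) + 3.98(51) = 6 − 18.565 + 358.34 + 202.98 = 548.755.
∂Q_x/∂M = +0.038, so E_I = 0.038·(9430/548.755) ≈ 0.65.
E_I ∈ (0,1): normal good (necessity).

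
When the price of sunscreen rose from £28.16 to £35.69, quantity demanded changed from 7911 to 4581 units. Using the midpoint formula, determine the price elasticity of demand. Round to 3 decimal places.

-2.260

%ΔQ = (4581 − 7911)/[(7911 + 4581)/2] = -3330/6246 ≈ -0.5331.
%Δp = (35.69 − 28.16)/[(28.16 + 35.69)/2] = 7.53/31.925 ≈ 0.2359.
Arc elasticity E = %ΔQ/%Δp ≈ -0.5331/0.2359 ≈ -2.260.
|E| > 1: demand is elastic over this range.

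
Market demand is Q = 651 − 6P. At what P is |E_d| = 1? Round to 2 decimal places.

For linear demand Q = a − bP, E = −bP/(a − bP). |E| = 1 ⇒ bP = a − bP ⇒ P = a/(2b).
P = 651/(2·6) = 54.25.

54.25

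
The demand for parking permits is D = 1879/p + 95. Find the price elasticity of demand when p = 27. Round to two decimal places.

At p = 27, D = 164.5926.
dD/dp = −1879/p² = −2.5775.
Point elasticity E = (dD/dp)·(p/D) = -2.5775 × 27/164.5926 ≈ -0.42.
|E| < 1, so demand is inelastic at this price.

-0.42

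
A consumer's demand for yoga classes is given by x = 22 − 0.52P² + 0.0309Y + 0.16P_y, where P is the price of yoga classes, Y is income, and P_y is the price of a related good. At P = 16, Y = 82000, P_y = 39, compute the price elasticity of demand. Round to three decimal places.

Substituting, x = 22 − 0.52(16)² + 0.0309(82000) + 0.16(39) = 22 − 133.12 + 2533.8 + 6.24 = 2428.92.
∂x/∂P = −2·0.52·P = -16.64, so E_p = -16.64·(16/2428.92) ≈ -0.110.
|E_p| < 1: demand is inelastic.

-0.110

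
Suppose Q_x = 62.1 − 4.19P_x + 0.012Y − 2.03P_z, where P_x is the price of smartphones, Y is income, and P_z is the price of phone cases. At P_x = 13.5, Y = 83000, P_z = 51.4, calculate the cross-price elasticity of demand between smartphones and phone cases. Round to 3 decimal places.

Evaluating quantity at (P_x, Y, P_z) gives Q_x = 62.1 − 4.19(13.5) + 0.012(83000) − 2.03(51.4) = 62.1 − 56.565 + 996 − 104.342 = 897.193.
∂Q_x/∂P_z = −2.03, so E_xy = -2.03·(51.4/897.193) ≈ -0.116.
E_xy < 0: the goods are complements.

-0.116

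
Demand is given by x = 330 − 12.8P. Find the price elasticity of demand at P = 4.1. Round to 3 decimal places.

-0.189

At P = 4.1, x = 277.52.
dx/dP = −12.8.
Point elasticity E = (dx/dP)·(P/x) = -12.8 × 4.1/277.52 ≈ -0.189.
|E| < 1, so demand is inelastic at this price.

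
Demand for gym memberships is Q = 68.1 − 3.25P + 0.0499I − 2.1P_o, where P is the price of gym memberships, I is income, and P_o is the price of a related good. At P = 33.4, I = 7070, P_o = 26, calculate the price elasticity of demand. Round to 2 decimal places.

-0.42

Evaluating quantity at (P, I, P_o) gives Q = 68.1 − 3.25(33.4) + 0.0499(7070) − 2.1(26) = 68.1 − 108.55 + 352.793 − 54.6 = 257.743.
∂Q/∂P = −3.25, so E_p = (−3.25)·(33.4/257.743) ≈ -0.42.
|E_p| < 1: demand is inelastic.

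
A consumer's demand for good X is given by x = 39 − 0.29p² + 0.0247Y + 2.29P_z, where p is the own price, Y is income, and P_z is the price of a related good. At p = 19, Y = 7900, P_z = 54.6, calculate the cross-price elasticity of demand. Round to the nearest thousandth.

Substituting, x = 39 − 0.29(19)² + 0.0247(7900) + 2.29(54.6) = 39 − 104.69 + 195.13 + 125.034 = 254.474.
∂x/∂P_z = +2.29, so E_xy = 2.29·(54.6/254.474) ≈ 0.491.
E_xy > 0: the goods are substitutes.

0.491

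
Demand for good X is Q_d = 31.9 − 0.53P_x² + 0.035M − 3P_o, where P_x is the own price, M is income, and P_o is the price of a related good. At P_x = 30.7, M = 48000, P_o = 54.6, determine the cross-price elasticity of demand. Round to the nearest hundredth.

-0.16

First evaluate Q_d: 31.9 − 0.53(30.7)² + 0.035(48000) − 3(54.6) = 31.9 − 499.5197 + 1680 − 163.8 = 1048.5803.
∂Q_d/∂P_o = −3, so E_xy = -3·(54.6/1048.5803) ≈ -0.16.
E_xy < 0: the goods are complements.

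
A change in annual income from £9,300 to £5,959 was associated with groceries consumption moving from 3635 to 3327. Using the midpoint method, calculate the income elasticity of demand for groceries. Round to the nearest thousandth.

%ΔQ = (3327 − 3635)/[(3635+3327)/2] = -308/3481 ≈ -0.0885.
%ΔI = (5,959 − 9,300)/[(9,300+5,959)/2] = -3341/7629.5 ≈ -0.4379.
E_I = %ΔQ/%ΔI ≈ 0.202.
E_I ∈ (0,1): normal good (necessity).

0.202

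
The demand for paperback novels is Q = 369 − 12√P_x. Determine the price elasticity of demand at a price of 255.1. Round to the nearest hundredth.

At P_x = 255.1, Q = 177.3378.
dQ/dP_x = −12/(2√P_x) = −12/(2·15.9719).
Point elasticity E = (dQ/dP_x)·(P_x/Q) = -0.3757 × 255.1/177.3378 ≈ -0.54.
|E| < 1, so demand is inelastic at this price.

-0.54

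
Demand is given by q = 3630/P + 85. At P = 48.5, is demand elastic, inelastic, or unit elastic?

inelastic

At P = 48.5, q = 159.8454.
dq/dP = −3630/P² = −1.5432.
Point elasticity E = (dq/dP)·(P/q) = -1.5432 × 48.5/159.8454 ≈ -0.468.
|E| ≈ 0.468 < 1, so demand is inelastic.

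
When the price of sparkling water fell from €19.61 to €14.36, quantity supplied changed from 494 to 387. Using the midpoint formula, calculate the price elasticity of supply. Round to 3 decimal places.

%ΔQ = (387 − 494)/[(494 + 387)/2] = -107/440.5 ≈ -0.2429.
%ΔP = (14.36 − 19.61)/[(19.61 + 14.36)/2] = -5.25/16.985 ≈ -0.3091.
Arc elasticity E = %ΔQ/%ΔP ≈ -0.2429/-0.3091 ≈ 0.786.
|E| < 1: supply is inelastic over this range.

0.786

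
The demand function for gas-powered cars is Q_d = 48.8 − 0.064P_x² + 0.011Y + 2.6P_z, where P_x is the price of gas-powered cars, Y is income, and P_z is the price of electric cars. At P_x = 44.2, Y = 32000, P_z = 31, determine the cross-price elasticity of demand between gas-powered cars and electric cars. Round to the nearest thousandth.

Q_d = 48.8 − 0.064(44.2)² + 0.011(32000) + 2.6(31) = 48.8 − 125.033 + 352 + 80.6 = 356.367.
∂Q_d/∂P_z = +2.6, so E_xy = 2.6·(31/356.367) ≈ 0.226.
E_xy > 0: the goods are substitutes.

0.226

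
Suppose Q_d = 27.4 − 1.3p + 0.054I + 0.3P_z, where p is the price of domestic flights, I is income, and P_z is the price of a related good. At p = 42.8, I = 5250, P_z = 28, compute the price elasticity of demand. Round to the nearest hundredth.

-0.21

First evaluate Q_d: 27.4 − 1.3(42.8) + 0.054(5250) + 0.3(28) = 27.4 − 55.64 + 283.5 + 8.4 = 263.66.
∂Q_d/∂p = −1.3, so E_p = (−1.3)·(42.8/263.66) ≈ -0.21.
|E_p| < 1: demand is inelastic.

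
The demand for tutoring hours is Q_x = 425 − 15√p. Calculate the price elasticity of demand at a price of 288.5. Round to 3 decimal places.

At p = 288.5, Q_x = 170.2207.
dQ_x/dp = −15/(2√p) = −15/(2·16.9853).
Point elasticity E = (dQ_x/dp)·(p/Q_x) = -0.4416 × 288.5/170.2207 ≈ -0.748.
|E| < 1, so demand is inelastic at this price.

-0.748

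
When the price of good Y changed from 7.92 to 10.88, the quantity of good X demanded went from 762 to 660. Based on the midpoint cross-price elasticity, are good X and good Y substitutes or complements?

%ΔQ_x = (660 − 762)/[(762+660)/2] = -102/711 ≈ -0.1435.
%ΔP_y = (10.88 − 7.92)/[(7.92+10.88)/2] ≈ 0.3149.
E_xy = -0.1435/0.3149 ≈ -0.456.
E_xy < 0, so the goods are complements.

complements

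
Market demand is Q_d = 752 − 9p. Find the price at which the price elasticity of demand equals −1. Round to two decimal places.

For linear demand Q_d = a − bp, E = −bp/(a − bp). |E| = 1 ⇒ bp = a − bp ⇒ p = a/(2b).
p = 752/(2·9) ≈ 41.78.

41.78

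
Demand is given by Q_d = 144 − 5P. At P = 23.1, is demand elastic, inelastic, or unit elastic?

At P = 23.1, Q_d = 28.5.
dQ_d/dP = −5.
Point elasticity E = (dQ_d/dP)·(P/Q_d) = -5 × 23.1/28.5 ≈ -4.053.
|E| ≈ 4.053 > 1, so demand is elastic.

elastic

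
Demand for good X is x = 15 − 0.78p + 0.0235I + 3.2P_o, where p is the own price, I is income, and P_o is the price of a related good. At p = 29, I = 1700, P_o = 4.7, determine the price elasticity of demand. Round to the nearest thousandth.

-0.478

First evaluate x: 15 − 0.78(29) + 0.0235(1700) + 3.2(4.7) = 15 − 22.62 + 39.95 + 15.04 = 47.37.
∂x/∂p = −0.78, so E_p = (−0.78)·(29/47.37) ≈ -0.478.
|E_p| < 1: demand is inelastic.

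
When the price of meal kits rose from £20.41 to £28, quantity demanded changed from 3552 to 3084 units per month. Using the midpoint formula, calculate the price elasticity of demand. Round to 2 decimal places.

%ΔQ = (3084 − 3552)/[(3552 + 3084)/2] = -468/3318 ≈ -0.1410.
%Δp = (28 − 20.41)/[(20.41 + 28)/2] = 7.59/24.205 ≈ 0.3136.
Arc elasticity E = %ΔQ/%Δp ≈ -0.1410/0.3136 ≈ -0.45.
|E| < 1: demand is inelastic over this range.

-0.45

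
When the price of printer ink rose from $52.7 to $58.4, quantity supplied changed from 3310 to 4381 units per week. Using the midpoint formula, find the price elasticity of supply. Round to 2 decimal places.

%Δq = (4381 − 3310)/[(3310 + 4381)/2] = 1071/3845.5 ≈ 0.2785.
%ΔP = (58.4 − 52.7)/[(52.7 + 58.4)/2] = 5.7/55.55 ≈ 0.1026.
Arc elasticity E = %Δq/%ΔP ≈ 0.2785/0.1026 ≈ 2.71.
|E| > 1: supply is elastic over this range.

2.71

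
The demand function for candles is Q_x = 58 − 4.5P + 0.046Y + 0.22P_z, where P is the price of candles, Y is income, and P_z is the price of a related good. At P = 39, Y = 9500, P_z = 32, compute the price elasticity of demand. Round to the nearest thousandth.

-0.537

At the given point, Q_x = 58 − 4.5(39) + 0.046(9500) + 0.22(32) = 58 − 175.5 + 437 + 7.04 = 326.54.
∂Q_x/∂P = −4.5, so E_p = (−4.5)·(39/326.54) ≈ -0.537.
|E_p| < 1: demand is inelastic.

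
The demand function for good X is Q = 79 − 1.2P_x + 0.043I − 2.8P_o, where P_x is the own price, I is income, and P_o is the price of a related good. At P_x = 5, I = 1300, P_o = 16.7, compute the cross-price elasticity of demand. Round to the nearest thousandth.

Substituting, Q = 79 − 1.2(5) + 0.043(1300) − 2.8(16.7) = 79 − 6 + 55.9 − 46.76 = 82.14.
∂Q/∂P_o = −2.8, so E_xy = -2.8·(16.7/82.14) ≈ -0.569.
E_xy < 0: the goods are complements.

-0.569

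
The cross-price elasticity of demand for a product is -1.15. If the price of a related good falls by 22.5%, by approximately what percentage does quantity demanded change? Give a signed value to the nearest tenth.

25.9

%ΔQ ≈ E × %ΔP_y = (-1.15) × (-22.5%) ≈ 25.9%.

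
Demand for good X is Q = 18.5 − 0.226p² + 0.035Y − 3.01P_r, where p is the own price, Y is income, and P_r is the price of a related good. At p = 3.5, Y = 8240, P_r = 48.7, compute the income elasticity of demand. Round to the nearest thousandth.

1.831

At the given point, Q = 18.5 − 0.226(3.5)² + 0.035(8240) − 3.01(48.7) = 18.5 − 2.7685 + 288.4 − 146.587 = 157.5445.
∂Q/∂Y = +0.035, so E_I = 0.035·(8240/157.5445) ≈ 1.831.
E_I > 1: normal good (luxury).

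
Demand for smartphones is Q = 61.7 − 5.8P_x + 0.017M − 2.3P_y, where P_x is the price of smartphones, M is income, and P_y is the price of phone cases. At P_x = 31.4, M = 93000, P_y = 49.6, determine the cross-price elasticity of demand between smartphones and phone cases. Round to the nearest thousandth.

At the given point, Q = 61.7 − 5.8(31.4) + 0.017(93000) − 2.3(49.6) = 61.7 − 182.12 + 1581 − 114.08 = 1346.5.
∂Q/∂P_y = −2.3, so E_xy = -2.3·(49.6/1346.5) ≈ -0.085.
E_xy < 0: the goods are complements.

-0.085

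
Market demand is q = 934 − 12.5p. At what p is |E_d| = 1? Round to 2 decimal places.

37.36

For linear demand q = a − bp, E = −bp/(a − bp). |E| = 1 ⇒ bp = a − bp ⇒ p = a/(2b).
p = 934/(2·12.5) = 37.36.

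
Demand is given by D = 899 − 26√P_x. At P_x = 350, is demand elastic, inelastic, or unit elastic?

At P_x = 350, D = 412.5845.
dD/dP_x = −26/(2√P_x) = −26/(2·18.7083).
Point elasticity E = (dD/dP_x)·(P_x/D) = -0.6949 × 350/412.5845 ≈ -0.589.
|E| ≈ 0.589 < 1, so demand is inelastic.

inelastic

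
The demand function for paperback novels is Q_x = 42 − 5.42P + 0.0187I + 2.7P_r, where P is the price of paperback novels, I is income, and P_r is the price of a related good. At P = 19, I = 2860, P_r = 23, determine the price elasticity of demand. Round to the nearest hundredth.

-1.89

First evaluate Q_x: 42 − 5.42(19) + 0.0187(2860) + 2.7(23) = 42 − 102.98 + 53.482 + 62.1 = 54.602.
∂Q_x/∂P = −5.42, so E_p = (−5.42)·(19/54.602) ≈ -1.89.
|E_p| > 1: demand is elastic.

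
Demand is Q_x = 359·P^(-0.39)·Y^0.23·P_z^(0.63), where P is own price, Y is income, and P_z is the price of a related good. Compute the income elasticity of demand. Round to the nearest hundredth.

0.23

For a Cobb–Douglas (constant-elasticity) form Q_x = A·Y^α·…, the elasticity with respect to Y equals the exponent α at every point.
Here the exponent on Y is 0.23, so the income elasticity of demand is 0.23.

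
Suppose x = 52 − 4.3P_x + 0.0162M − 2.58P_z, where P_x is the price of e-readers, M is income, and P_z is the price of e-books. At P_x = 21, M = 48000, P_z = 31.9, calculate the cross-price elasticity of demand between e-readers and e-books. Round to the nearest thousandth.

-0.125

First evaluate x: 52 − 4.3(21) + 0.0162(48000) − 2.58(31.9) = 52 − 90.3 + 777.6 − 82.302 = 656.998.
∂x/∂P_z = −2.58, so E_xy = -2.58·(31.9/656.998) ≈ -0.125.
E_xy < 0: the goods are complements.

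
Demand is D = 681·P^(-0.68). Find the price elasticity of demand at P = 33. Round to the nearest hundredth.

For a Cobb–Douglas (constant-elasticity) form D = A·P^α·…, the elasticity with respect to P equals the exponent α at every point.
Here the exponent on P is -0.68, so the price elasticity of demand is -0.68.

-0.68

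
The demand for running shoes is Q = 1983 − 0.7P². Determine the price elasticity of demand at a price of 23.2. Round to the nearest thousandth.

At P = 23.2, Q = 1606.232.
dQ/dP = −2·0.7·P = −32.48.
Point elasticity E = (dQ/dP)·(P/Q) = -32.48 × 23.2/1606.232 ≈ -0.469.
|E| < 1, so demand is inelastic at this price.

-0.469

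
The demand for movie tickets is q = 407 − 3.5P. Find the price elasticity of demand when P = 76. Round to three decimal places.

-1.887

At P = 76, q = 141.
dq/dP = −3.5.
Point elasticity E = (dq/dP)·(P/q) = -3.5 × 76/141 ≈ -1.887.
|E| > 1, so demand is elastic at this price.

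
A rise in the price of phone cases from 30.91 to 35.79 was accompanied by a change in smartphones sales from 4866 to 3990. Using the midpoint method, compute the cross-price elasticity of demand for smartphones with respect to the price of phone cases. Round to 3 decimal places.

-1.352

%ΔQ_x = (3990 − 4866)/[(4866+3990)/2] = -876/4428 ≈ -0.1978.
%ΔP_y = (35.79 − 30.91)/[(30.91+35.79)/2] ≈ 0.1463.
E_xy = -0.1978/0.1463 ≈ -1.352.
E_xy < 0, so smartphones and phone cases are complements.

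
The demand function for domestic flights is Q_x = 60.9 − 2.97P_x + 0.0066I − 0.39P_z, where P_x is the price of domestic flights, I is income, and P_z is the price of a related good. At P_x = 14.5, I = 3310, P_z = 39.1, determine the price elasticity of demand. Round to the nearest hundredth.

First evaluate Q_x: 60.9 − 2.97(14.5) + 0.0066(3310) − 0.39(39.1) = 60.9 − 43.065 + 21.846 − 15.249 = 24.432.
∂Q_x/∂P_x = −2.97, so E_p = (−2.97)·(14.5/24.432) ≈ -1.76.
|E_p| > 1: demand is elastic.

-1.76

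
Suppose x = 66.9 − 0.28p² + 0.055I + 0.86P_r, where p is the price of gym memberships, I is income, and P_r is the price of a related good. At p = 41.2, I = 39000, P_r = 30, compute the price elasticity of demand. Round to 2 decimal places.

x = 66.9 − 0.28(41.2)² + 0.055(39000) + 0.86(30) = 66.9 − 475.2832 + 2145 + 25.8 = 1762.4168.
∂x/∂p = −2·0.28·p = -23.072, so E_p = -23.072·(41.2/1762.4168) ≈ -0.54.
|E_p| < 1: demand is inelastic.

-0.54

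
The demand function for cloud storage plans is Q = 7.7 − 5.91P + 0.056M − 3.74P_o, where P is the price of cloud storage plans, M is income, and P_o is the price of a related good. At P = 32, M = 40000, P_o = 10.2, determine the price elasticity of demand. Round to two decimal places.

-0.09

First evaluate Q: 7.7 − 5.91(32) + 0.056(40000) − 3.74(10.2) = 7.7 − 189.12 + 2240 − 38.148 = 2020.432.
∂Q/∂P = −5.91, so E_p = (−5.91)·(32/2020.432) ≈ -0.09.
|E_p| < 1: demand is inelastic.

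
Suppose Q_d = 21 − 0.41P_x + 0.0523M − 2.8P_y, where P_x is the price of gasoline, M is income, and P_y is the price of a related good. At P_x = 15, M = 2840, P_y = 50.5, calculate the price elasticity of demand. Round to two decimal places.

Q_d = 21 − 0.41(15) + 0.0523(2840) − 2.8(50.5) = 21 − 6.15 + 148.532 − 141.4 = 21.982.
∂Q_d/∂P_x = −0.41, so E_p = (−0.41)·(15/21.982) ≈ -0.28.
|E_p| < 1: demand is inelastic.

-0.28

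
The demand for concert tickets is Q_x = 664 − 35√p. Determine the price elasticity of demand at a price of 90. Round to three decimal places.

-0.500

At p = 90, Q_x = 331.9608.
dQ_x/dp = −35/(2√p) = −35/(2·9.4868).
Point elasticity E = (dQ_x/dp)·(p/Q_x) = -1.8447 × 90/331.9608 ≈ -0.500.
|E| < 1, so demand is inelastic at this price.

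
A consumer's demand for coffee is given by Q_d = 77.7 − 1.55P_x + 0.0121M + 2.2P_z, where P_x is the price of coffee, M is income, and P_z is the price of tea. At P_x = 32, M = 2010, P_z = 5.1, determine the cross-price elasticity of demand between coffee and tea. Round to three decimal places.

First evaluate Q_d: 77.7 − 1.55(32) + 0.0121(2010) + 2.2(5.1) = 77.7 − 49.6 + 24.321 + 11.22 = 63.641.
∂Q_d/∂P_z = +2.2, so E_xy = 2.2·(5.1/63.641) ≈ 0.176.
E_xy > 0: the goods are substitutes.

0.176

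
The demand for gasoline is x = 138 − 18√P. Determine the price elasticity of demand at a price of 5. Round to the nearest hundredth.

At P = 5, x = 97.7508.
dx/dP = −18/(2√P) = −18/(2·2.2361).
Point elasticity E = (dx/dP)·(P/x) = -4.0249 × 5/97.7508 ≈ -0.21.
|E| < 1, so demand is inelastic at this price.

-0.21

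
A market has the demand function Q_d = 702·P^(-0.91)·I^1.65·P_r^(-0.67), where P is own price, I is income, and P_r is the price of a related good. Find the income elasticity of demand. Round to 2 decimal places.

1.65

For a Cobb–Douglas (constant-elasticity) form Q_d = A·I^α·…, the elasticity with respect to I equals the exponent α at every point.
Here the exponent on I is 1.65, so the income elasticity of demand is 1.65.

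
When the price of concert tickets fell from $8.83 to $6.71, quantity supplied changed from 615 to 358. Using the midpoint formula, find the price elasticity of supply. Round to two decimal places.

1.94

%ΔQ = (358 − 615)/[(615 + 358)/2] = -257/486.5 ≈ -0.5283.
%Δp = (6.71 − 8.83)/[(8.83 + 6.71)/2] = -2.12/7.77 ≈ -0.2728.
Arc elasticity E = %ΔQ/%Δp ≈ -0.5283/-0.2728 ≈ 1.94.
|E| > 1: supply is elastic over this range.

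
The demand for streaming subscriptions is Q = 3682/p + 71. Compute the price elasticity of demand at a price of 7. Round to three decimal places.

-0.881

At p = 7, Q = 597.
dQ/dp = −3682/p² = −75.1429.
Point elasticity E = (dQ/dp)·(p/Q) = -75.1429 × 7/597 ≈ -0.881.
|E| < 1, so demand is inelastic at this price.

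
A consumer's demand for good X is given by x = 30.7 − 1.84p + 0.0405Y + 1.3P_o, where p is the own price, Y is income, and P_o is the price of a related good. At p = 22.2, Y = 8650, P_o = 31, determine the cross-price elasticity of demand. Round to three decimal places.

0.106

Evaluating quantity at (p, Y, P_o) gives x = 30.7 − 1.84(22.2) + 0.0405(8650) + 1.3(31) = 30.7 − 40.848 + 350.325 + 40.3 = 380.477.
∂x/∂P_o = +1.3, so E_xy = 1.3·(31/380.477) ≈ 0.106.
E_xy > 0: the goods are substitutes.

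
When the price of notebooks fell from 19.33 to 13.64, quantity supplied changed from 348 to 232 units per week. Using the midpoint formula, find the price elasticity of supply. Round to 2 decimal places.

%ΔQ = (232 − 348)/[(348 + 232)/2] = -116/290 ≈ -0.4000.
%ΔP = (13.64 − 19.33)/[(19.33 + 13.64)/2] = -5.69/16.485 ≈ -0.3452.
Arc elasticity E = %ΔQ/%ΔP ≈ -0.4000/-0.3452 ≈ 1.16.
|E| > 1: supply is elastic over this range.

1.16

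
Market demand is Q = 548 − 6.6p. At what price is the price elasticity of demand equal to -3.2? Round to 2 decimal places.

63.26

Set −bp/(a − bp) = −3.2 ⇒ bp = 3.2(a − bp) ⇒ bp(1+3.2) = 3.2·a.
p = 3.2·548/(6.6·4.2) ≈ 63.26.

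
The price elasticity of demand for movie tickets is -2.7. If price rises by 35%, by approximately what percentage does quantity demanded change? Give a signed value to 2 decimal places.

%ΔQ ≈ E × %ΔP = (-2.7) × (35%) = -94.50%.

-94.50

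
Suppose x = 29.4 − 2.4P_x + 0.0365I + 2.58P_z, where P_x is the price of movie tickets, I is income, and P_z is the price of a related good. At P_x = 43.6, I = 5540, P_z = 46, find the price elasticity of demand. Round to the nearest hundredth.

x = 29.4 − 2.4(43.6) + 0.0365(5540) + 2.58(46) = 29.4 − 104.64 + 202.21 + 118.68 = 245.65.
∂x/∂P_x = −2.4, so E_p = (−2.4)·(43.6/245.65) ≈ -0.43.
|E_p| < 1: demand is inelastic.

-0.43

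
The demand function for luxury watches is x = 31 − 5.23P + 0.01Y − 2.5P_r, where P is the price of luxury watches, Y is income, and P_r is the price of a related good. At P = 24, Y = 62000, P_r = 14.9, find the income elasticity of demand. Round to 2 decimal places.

First evaluate x: 31 − 5.23(24) + 0.01(62000) − 2.5(14.9) = 31 − 125.52 + 620 − 37.25 = 488.23.
∂x/∂Y = +0.01, so E_I = 0.01·(62000/488.23) ≈ 1.27.
E_I > 1: normal good (luxury).

1.27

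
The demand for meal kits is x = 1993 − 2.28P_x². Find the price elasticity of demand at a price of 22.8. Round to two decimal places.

-2.93

At P_x = 22.8, x = 807.7648.
dx/dP_x = −2·2.28·P_x = −103.968.
Point elasticity E = (dx/dP_x)·(P_x/x) = -103.968 × 22.8/807.7648 ≈ -2.93.
|E| > 1, so demand is elastic at this price.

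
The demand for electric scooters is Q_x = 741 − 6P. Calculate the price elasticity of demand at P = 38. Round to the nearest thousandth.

At P = 38, Q_x = 513.
dQ_x/dP = −6.
Point elasticity E = (dQ_x/dP)·(P/Q_x) = -6 × 38/513 ≈ -0.444.
|E| < 1, so demand is inelastic at this price.

-0.444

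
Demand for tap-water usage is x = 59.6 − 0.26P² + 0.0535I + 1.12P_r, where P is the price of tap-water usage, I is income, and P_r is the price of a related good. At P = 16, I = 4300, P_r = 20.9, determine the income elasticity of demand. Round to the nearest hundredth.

0.93

Substituting, x = 59.6 − 0.26(16)² + 0.0535(4300) + 1.12(20.9) = 59.6 − 66.56 + 230.05 + 23.408 = 246.498.
∂x/∂I = +0.0535, so E_I = 0.0535·(4300/246.498) ≈ 0.93.
E_I ∈ (0,1): normal good (necessity).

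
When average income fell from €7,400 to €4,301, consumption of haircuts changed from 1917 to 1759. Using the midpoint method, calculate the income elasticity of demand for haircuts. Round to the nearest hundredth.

0.16

%ΔQ = (1759 − 1917)/[(1917+1759)/2] = -158/1838 ≈ -0.0860.
%ΔI = (4,301 − 7,400)/[(7,400+4,301)/2] = -3099/5850.5 ≈ -0.5297.
E_I = %ΔQ/%ΔI ≈ 0.16.
E_I ∈ (0,1): normal good (necessity).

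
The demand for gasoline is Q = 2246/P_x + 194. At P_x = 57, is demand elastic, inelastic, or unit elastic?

At P_x = 57, Q = 233.4035.
dQ/dP_x = −2246/P_x² = −0.6913.
Point elasticity E = (dQ/dP_x)·(P_x/Q) = -0.6913 × 57/233.4035 ≈ -0.169.
|E| ≈ 0.169 < 1, so demand is inelastic.

inelastic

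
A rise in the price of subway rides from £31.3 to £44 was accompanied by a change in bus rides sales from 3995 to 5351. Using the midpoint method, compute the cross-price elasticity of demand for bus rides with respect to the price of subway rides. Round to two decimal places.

%ΔQ_x = (5351 − 3995)/[(3995+5351)/2] = 1356/4673 ≈ 0.2902.
%ΔP_y = (44 − 31.3)/[(31.3+44)/2] ≈ 0.3373.
E_xy = 0.2902/0.3373 ≈ 0.86.
E_xy > 0, so bus rides and subway rides are substitutes.

0.86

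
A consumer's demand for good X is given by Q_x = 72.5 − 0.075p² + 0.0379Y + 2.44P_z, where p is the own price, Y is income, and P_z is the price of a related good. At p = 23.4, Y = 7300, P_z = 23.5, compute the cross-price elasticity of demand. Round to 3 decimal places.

0.157

Q_x = 72.5 − 0.075(23.4)² + 0.0379(7300) + 2.44(23.5) = 72.5 − 41.067 + 276.67 + 57.34 = 365.443.
∂Q_x/∂P_z = +2.44, so E_xy = 2.44·(23.5/365.443) ≈ 0.157.
E_xy > 0: the goods are substitutes.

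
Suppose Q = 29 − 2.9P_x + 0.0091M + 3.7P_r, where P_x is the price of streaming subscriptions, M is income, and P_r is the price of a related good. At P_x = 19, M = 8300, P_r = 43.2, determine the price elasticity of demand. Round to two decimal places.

-0.26

First evaluate Q: 29 − 2.9(19) + 0.0091(8300) + 3.7(43.2) = 29 − 55.1 + 75.53 + 159.84 = 209.27.
∂Q/∂P_x = −2.9, so E_p = (−2.9)·(19/209.27) ≈ -0.26.
|E_p| < 1: demand is inelastic.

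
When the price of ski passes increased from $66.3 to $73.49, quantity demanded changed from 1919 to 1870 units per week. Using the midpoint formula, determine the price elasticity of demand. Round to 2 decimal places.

-0.25

%ΔQ = (1870 − 1919)/[(1919 + 1870)/2] = -49/1894.5 ≈ -0.0259.
%ΔP = (73.49 − 66.3)/[(66.3 + 73.49)/2] = 7.19/69.895 ≈ 0.1029.
Arc elasticity E = %ΔQ/%ΔP ≈ -0.0259/0.1029 ≈ -0.25.
|E| < 1: demand is inelastic over this range.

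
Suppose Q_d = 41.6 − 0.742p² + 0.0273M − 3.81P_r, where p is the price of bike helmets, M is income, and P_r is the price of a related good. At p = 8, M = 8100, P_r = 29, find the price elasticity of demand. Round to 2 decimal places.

-0.91

Evaluating quantity at (p, M, P_r) gives Q_d = 41.6 − 0.742(8)² + 0.0273(8100) − 3.81(29) = 41.6 − 47.488 + 221.13 − 110.49 = 104.752.
∂Q_d/∂p = −2·0.742·p = -11.872, so E_p = -11.872·(8/104.752) ≈ -0.91.
|E_p| < 1: demand is inelastic.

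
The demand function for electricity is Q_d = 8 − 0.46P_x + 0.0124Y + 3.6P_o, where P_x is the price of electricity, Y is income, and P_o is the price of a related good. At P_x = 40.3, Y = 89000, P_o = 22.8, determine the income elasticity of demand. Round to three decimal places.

At the given point, Q_d = 8 − 0.46(40.3) + 0.0124(89000) + 3.6(22.8) = 8 − 18.538 + 1103.6 + 82.08 = 1175.142.
∂Q_d/∂Y = +0.0124, so E_I = 0.0124·(89000/1175.142) ≈ 0.939.
E_I ∈ (0,1): normal good (necessity).

0.939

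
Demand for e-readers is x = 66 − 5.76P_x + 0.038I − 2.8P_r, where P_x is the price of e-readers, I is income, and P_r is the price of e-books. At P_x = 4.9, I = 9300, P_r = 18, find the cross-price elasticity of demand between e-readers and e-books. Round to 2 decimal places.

-0.15

First evaluate x: 66 − 5.76(4.9) + 0.038(9300) − 2.8(18) = 66 − 28.224 + 353.4 − 50.4 = 340.776.
∂x/∂P_r = −2.8, so E_xy = -2.8·(18/340.776) ≈ -0.15.
E_xy < 0: the goods are complements.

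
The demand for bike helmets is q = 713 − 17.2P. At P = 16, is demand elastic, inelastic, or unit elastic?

inelastic

At P = 16, q = 437.8.
dq/dP = −17.2.
Point elasticity E = (dq/dP)·(P/q) = -17.2 × 16/437.8 ≈ -0.629.
|E| ≈ 0.629 < 1, so demand is inelastic.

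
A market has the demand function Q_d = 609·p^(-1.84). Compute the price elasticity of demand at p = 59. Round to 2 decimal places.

-1.84

For a Cobb–Douglas (constant-elasticity) form Q_d = A·p^α·…, the elasticity with respect to p equals the exponent α at every point.
Here the exponent on p is -1.84, so the price elasticity of demand is -1.84.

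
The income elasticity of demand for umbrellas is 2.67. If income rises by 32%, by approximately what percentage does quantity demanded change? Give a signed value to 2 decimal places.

85.44

%ΔQ ≈ E × %ΔI = (2.67) × (32%) = 85.44%.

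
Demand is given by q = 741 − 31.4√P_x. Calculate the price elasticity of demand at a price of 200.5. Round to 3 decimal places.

At P_x = 200.5, q = 296.3822.
dq/dP_x = −31.4/(2√P_x) = −31.4/(2·14.1598).
Point elasticity E = (dq/dP_x)·(P_x/q) = -1.1088 × 200.5/296.3822 ≈ -0.750.
|E| < 1, so demand is inelastic at this price.

-0.750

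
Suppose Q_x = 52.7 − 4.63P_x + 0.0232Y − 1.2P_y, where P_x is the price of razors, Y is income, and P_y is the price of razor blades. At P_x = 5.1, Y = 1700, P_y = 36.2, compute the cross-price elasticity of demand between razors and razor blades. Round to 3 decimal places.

First evaluate Q_x: 52.7 − 4.63(5.1) + 0.0232(1700) − 1.2(36.2) = 52.7 − 23.613 + 39.44 − 43.44 = 25.087.
∂Q_x/∂P_y = −1.2, so E_xy = -1.2·(36.2/25.087) ≈ -1.732.
E_xy < 0: the goods are complements.

-1.732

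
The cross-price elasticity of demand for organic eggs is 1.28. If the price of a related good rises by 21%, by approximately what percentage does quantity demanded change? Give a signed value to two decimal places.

26.88

%ΔQ ≈ E × %ΔP_y = (1.28) × (21%) = 26.88%.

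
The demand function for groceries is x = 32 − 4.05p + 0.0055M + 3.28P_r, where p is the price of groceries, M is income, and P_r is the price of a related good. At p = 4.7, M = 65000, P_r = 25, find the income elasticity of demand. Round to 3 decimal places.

First evaluate x: 32 − 4.05(4.7) + 0.0055(65000) + 3.28(25) = 32 − 19.035 + 357.5 + 82 = 452.465.
∂x/∂M = +0.0055, so E_I = 0.0055·(65000/452.465) ≈ 0.790.
E_I ∈ (0,1): normal good (necessity).

0.790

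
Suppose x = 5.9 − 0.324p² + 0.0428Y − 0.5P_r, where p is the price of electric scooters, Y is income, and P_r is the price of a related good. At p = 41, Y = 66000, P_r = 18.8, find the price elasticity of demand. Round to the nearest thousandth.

x = 5.9 − 0.324(41)² + 0.0428(66000) − 0.5(18.8) = 5.9 − 544.644 + 2824.8 − 9.4 = 2276.656.
∂x/∂p = −2·0.324·p = -26.568, so E_p = -26.568·(41/2276.656) ≈ -0.478.
|E_p| < 1: demand is inelastic.

-0.478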